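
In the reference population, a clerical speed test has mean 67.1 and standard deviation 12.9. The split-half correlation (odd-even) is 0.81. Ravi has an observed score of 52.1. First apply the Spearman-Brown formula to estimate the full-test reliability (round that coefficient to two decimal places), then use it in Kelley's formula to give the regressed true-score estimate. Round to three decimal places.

Spearman-Brown: ρ = 2r/(1 + r) = 2(0.81)/(1 + 0.81) = 1.620/1.81 = 0.8950 → 0.90
T̂ = 0.90(52.1) + 0.10(67.1) = 46.890 + 6.710 = 53.6000 → 53.600

53.600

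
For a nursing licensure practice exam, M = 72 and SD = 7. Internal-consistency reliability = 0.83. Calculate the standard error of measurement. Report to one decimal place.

2.9

SEM = SD · √(1 − ρ) = 7 × √0.17 = 7 × 0.4123 = 2.886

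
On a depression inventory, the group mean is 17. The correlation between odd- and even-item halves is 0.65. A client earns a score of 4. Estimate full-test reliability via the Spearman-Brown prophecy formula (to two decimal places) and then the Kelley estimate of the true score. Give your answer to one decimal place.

Spearman-Brown: ρ = 2r/(1 + r) = 2(0.65)/(1 + 0.65) = 1.300/1.65 = 0.7879 → 0.79
Regress the observed score toward the mean by the unreliability: T̂ = 0.79·4 + 0.21·17 = 3.16 + 3.57 = 6.73.

6.7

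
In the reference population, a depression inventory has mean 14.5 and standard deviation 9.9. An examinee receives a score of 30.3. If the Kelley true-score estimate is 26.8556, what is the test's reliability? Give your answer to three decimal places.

T̂ = ρX + (1 − ρ)μ  ⇒  T̂ − μ = ρ(X − μ)
ρ = (T̂ − μ)/(X − μ) = (26.8556 − 14.5) / (30.3 − 14.5) = 12.3556 / 15.8 = 0.78200

0.782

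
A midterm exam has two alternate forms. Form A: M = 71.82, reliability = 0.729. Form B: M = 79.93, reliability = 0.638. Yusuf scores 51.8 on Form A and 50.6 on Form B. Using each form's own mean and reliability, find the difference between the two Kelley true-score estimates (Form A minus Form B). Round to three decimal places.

-3.992

T̂_A = 0.729(51.8) + 0.271(71.82) = 57.22542
T̂_B = 0.638(50.6) + 0.362(79.93) = 61.21746
T̂_A − T̂_B = -3.99204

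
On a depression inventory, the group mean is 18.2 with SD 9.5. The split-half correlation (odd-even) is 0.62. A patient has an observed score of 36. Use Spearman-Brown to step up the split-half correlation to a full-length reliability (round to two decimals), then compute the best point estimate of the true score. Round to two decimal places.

31.91

Spearman-Brown: ρ = 2r/(1 + r) = 2(0.62)/(1 + 0.62) = 1.240/1.62 = 0.7654 → 0.77
T̂ = 0.77(36) + 0.23(18.2) = 27.72 + 4.186 = 31.906 → 31.91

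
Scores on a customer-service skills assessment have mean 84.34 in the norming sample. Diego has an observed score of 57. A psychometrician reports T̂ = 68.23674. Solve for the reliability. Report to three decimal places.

0.589

T̂ = ρX + (1 − ρ)μ  ⇒  T̂ − μ = ρ(X − μ)
ρ = (T̂ − μ)/(X − μ) = (68.23674 − 84.34) / (57 − 84.34) = -16.10326 / -27.34 = 0.58900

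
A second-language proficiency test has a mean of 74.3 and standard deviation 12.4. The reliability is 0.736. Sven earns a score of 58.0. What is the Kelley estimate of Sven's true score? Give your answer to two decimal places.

62.30

Kelley's formula gives T̂ = 0.736·58.0 + 0.264·74.3 = 42.6880 + 19.6152 = 62.303.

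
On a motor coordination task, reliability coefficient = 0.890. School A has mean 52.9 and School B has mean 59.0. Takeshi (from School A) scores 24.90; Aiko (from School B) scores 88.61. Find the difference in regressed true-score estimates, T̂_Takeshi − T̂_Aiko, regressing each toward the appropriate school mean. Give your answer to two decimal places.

T̂_Takeshi = 0.890(24.90) + 0.110(52.9) = 27.9800
T̂_Aiko = 0.890(88.61) + 0.110(59.0) = 85.3529
Difference = 27.9800 − 85.3529 = -57.3729

-57.37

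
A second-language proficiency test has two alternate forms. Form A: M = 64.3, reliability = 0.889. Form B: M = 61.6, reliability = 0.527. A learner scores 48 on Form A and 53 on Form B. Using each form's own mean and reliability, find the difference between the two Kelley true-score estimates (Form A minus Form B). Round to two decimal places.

-7.26

T̂_A = 0.889(48) + 0.111(64.3) = 49.8093
T̂_B = 0.527(53) + 0.473(61.6) = 57.0678
T̂_A − T̂_B = -7.2585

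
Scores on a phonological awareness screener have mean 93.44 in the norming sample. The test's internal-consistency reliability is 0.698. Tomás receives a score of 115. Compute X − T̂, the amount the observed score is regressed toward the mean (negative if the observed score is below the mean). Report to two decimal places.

T̂ = ρX + (1 − ρ)μ
  = 0.698 × 115 + 0.302 × 93.44
  = 80.270 + 28.21888
  = 108.4889
  ≈ 108.489
X − T̂ = 115 − 108.489 = 6.511 → 6.51

6.51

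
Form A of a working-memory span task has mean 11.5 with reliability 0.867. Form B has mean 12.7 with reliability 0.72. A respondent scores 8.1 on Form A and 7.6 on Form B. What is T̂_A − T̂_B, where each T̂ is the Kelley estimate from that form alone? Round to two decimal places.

T̂_A = 0.867(8.1) + 0.133(11.5) = 8.5522
T̂_B = 0.72(7.6) + 0.28(12.7) = 9.0280
T̂_A − T̂_B = -0.4758

-0.48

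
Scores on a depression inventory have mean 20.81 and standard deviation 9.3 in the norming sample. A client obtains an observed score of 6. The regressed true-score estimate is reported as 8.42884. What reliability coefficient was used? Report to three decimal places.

T̂ = ρX + (1 − ρ)μ  ⇒  T̂ − μ = ρ(X − μ)
ρ = (T̂ − μ)/(X − μ) = (8.42884 − 20.81) / (6 − 20.81) = -12.38116 / -14.81 = 0.83600

0.836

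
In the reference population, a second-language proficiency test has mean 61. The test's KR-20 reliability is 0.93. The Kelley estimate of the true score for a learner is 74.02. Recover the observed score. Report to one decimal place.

75.0

T̂ = ρX + (1 − ρ)μ  ⇒  X = (T̂ − (1 − ρ)μ) / ρ
X = (74.02 − 0.07 × 61) / 0.93 = (74.02 − 4.27) / 0.93 = 69.75 / 0.93 = 75.000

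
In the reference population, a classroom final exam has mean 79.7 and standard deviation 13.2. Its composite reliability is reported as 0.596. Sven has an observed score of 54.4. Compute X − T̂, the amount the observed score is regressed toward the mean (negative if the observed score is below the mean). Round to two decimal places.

Regress the observed score toward the mean by the unreliability: T̂ = 0.596·54.4 + 0.404·79.7 = 32.4224 + 32.1988 = 64.6212.
X − T̂ = 54.4 − 64.621 = -10.221 → -10.22

-10.22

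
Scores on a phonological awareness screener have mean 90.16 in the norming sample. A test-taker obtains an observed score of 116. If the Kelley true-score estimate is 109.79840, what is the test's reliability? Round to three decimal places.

0.760

T̂ = ρX + (1 − ρ)μ  ⇒  T̂ − μ = ρ(X − μ)
ρ = (T̂ − μ)/(X − μ) = (109.79840 − 90.16) / (116 − 90.16) = 19.63840 / 25.84 = 0.76000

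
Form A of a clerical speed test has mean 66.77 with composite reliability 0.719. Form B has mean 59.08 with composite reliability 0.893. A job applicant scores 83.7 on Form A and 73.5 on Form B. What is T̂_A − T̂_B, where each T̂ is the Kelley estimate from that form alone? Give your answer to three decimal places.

6.986

T̂_A = 0.719(83.7) + 0.281(66.77) = 78.94267
T̂_B = 0.893(73.5) + 0.107(59.08) = 71.95706
T̂_A − T̂_B = 6.98561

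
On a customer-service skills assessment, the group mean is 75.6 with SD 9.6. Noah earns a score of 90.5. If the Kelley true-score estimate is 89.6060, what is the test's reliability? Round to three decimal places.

T̂ = ρX + (1 − ρ)μ  ⇒  T̂ − μ = ρ(X − μ)
ρ = (T̂ − μ)/(X − μ) = (89.6060 − 75.6) / (90.5 − 75.6) = 14.0060 / 14.9 = 0.94000

0.940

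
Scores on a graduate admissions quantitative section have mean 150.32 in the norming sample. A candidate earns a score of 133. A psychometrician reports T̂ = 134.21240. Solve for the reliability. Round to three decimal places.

T̂ = ρX + (1 − ρ)μ  ⇒  T̂ − μ = ρ(X − μ)
ρ = (T̂ − μ)/(X − μ) = (134.21240 − 150.32) / (133 − 150.32) = -16.10760 / -17.32 = 0.93000

0.930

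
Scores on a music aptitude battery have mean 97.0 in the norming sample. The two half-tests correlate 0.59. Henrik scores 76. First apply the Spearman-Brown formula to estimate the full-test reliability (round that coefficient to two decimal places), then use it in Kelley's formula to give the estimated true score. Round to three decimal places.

81.460

Spearman-Brown: ρ = 2r/(1 + r) = 2(0.59)/(1 + 0.59) = 1.180/1.59 = 0.7421 → 0.74
Regress the observed score toward the mean by the unreliability: T̂ = 0.74·76 + 0.26·97.0 = 56.24 + 25.220 = 81.4600.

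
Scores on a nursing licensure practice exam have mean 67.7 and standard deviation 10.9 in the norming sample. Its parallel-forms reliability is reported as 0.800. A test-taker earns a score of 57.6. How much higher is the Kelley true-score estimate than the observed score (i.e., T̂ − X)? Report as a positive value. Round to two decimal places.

2.02

T̂ = ρX + (1 − ρ)μ
  = 0.800 × 57.6 + 0.200 × 67.7
  = 46.0800 + 13.5400
  = 59.6200
  ≈ 59.620
T̂ − X = 59.620 − 57.6 = 2.020 → 2.02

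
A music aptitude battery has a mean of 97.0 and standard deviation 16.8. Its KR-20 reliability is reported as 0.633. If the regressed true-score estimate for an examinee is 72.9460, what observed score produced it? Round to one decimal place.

59.0

T̂ = ρX + (1 − ρ)μ  ⇒  X = (T̂ − (1 − ρ)μ) / ρ
X = (72.9460 − 0.367 × 97.0) / 0.633 = (72.9460 − 35.5990) / 0.633 = 37.3470 / 0.633 = 59.000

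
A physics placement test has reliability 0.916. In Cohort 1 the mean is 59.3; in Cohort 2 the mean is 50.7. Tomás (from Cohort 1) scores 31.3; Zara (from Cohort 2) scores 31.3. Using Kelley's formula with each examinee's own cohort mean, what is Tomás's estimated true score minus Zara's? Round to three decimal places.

0.722

T̂_Tomás = 0.916(31.3) + 0.084(59.3) = 33.65200
T̂_Zara = 0.916(31.3) + 0.084(50.7) = 32.92960
Difference = 33.65200 − 32.92960 = 0.72240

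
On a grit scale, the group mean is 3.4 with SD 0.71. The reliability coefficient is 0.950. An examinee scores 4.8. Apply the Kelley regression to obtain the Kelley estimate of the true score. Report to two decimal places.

4.73

T̂ = ρX + (1 − ρ)μ
  = 0.950 × 4.8 + 0.050 × 3.4
  = 4.5600 + 0.1700
  = 4.730
  ≈ 4.73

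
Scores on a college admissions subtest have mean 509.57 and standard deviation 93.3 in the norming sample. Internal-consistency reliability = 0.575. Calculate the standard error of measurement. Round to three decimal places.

SEM = SD · √(1 − ρ) = 93.3 × √0.425 = 93.3 × 0.6519 = 60.8242

60.824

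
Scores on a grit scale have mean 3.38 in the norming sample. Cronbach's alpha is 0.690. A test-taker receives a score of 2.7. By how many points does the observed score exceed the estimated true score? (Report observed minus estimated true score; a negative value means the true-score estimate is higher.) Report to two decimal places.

T̂ = 0.690(2.7) + 0.310(3.38) = 1.8630 + 1.04780 = 2.9108 → 2.911
X − T̂ = 2.7 − 2.911 = -0.211 → -0.21

-0.21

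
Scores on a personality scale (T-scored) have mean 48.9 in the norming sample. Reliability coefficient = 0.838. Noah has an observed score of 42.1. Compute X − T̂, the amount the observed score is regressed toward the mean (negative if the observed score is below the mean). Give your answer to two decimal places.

Regress the observed score toward the mean by the unreliability: T̂ = 0.838·42.1 + 0.162·48.9 = 35.2798 + 7.9218 = 43.2016.
X − T̂ = 42.1 − 43.202 = -1.102 → -1.10

-1.10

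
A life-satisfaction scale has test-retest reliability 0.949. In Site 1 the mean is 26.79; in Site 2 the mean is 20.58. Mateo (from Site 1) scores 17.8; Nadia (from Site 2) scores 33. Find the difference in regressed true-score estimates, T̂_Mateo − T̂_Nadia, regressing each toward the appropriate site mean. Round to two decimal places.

-14.11

T̂_Mateo = 0.949(17.8) + 0.051(26.79) = 18.2585
T̂_Nadia = 0.949(33) + 0.051(20.58) = 32.3666
Difference = 18.2585 − 32.3666 = -14.1081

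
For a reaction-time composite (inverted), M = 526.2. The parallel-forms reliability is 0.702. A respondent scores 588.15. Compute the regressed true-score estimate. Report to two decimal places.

Regress the observed score toward the mean by the unreliability: T̂ = 0.702·588.15 + 0.298·526.2 = 412.88130 + 156.8076 = 569.689.

569.69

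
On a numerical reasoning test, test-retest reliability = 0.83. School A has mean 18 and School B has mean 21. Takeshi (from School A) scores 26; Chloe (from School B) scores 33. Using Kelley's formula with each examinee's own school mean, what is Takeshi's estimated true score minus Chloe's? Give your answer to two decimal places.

T̂_Takeshi = 0.83(26) + 0.17(18) = 24.6400
T̂_Chloe = 0.83(33) + 0.17(21) = 30.9600
Difference = 24.6400 − 30.9600 = -6.3200

-6.32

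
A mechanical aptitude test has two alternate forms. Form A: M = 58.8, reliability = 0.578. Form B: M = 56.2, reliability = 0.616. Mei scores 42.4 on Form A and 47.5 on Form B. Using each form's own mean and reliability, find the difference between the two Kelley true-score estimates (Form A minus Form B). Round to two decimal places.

T̂_A = 0.578(42.4) + 0.422(58.8) = 49.3208
T̂_B = 0.616(47.5) + 0.384(56.2) = 50.8408
T̂_A − T̂_B = -1.5200

-1.52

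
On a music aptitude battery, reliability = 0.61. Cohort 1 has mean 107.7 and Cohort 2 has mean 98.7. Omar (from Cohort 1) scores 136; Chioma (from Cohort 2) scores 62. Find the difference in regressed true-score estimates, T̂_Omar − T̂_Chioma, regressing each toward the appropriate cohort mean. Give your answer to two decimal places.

48.65

T̂_Omar = 0.61(136) + 0.39(107.7) = 124.9630
T̂_Chioma = 0.61(62) + 0.39(98.7) = 76.3130
Difference = 124.9630 − 76.3130 = 48.6500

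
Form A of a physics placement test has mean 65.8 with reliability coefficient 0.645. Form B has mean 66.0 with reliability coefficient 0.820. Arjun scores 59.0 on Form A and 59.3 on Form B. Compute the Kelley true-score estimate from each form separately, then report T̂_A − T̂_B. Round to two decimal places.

T̂_A = 0.645(59.0) + 0.355(65.8) = 61.4140
T̂_B = 0.820(59.3) + 0.180(66.0) = 60.5060
T̂_A − T̂_B = 0.9080

0.91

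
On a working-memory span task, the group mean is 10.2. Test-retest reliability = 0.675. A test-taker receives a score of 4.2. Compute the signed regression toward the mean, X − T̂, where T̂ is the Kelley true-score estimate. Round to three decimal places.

-1.950

T̂ = 0.675(4.2) + 0.325(10.2) = 2.8350 + 3.3150 = 6.15000 → 6.1500
X − T̂ = 4.2 − 6.1500 = -1.9500 → -1.950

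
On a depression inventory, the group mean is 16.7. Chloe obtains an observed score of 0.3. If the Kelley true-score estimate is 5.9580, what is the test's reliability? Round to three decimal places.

T̂ = ρX + (1 − ρ)μ  ⇒  T̂ − μ = ρ(X − μ)
ρ = (T̂ − μ)/(X − μ) = (5.9580 − 16.7) / (0.3 − 16.7) = -10.7420 / -16.4 = 0.65500

0.655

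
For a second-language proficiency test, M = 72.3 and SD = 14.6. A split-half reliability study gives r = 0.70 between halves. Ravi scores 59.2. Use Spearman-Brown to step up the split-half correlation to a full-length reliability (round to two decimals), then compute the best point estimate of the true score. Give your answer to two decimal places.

61.56

Spearman-Brown: ρ = 2r/(1 + r) = 2(0.70)/(1 + 0.70) = 1.400/1.70 = 0.8235 → 0.82
T̂ = 0.82(59.2) + 0.18(72.3) = 48.544 + 13.014 = 61.558 → 61.56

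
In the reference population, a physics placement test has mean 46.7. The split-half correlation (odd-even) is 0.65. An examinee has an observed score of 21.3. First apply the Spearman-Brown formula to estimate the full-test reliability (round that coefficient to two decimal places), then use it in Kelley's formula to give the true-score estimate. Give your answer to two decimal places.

26.63

Spearman-Brown: ρ = 2r/(1 + r) = 2(0.65)/(1 + 0.65) = 1.300/1.65 = 0.7879 → 0.79
T̂ = 0.79(21.3) + 0.21(46.7) = 16.827 + 9.807 = 26.634 → 26.63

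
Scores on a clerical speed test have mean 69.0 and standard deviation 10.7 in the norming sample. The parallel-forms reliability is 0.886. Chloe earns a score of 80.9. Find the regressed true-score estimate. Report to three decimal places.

79.543

T̂ = 0.886(80.9) + 0.114(69.0) = 71.6774 + 7.8660 = 79.5434 → 79.543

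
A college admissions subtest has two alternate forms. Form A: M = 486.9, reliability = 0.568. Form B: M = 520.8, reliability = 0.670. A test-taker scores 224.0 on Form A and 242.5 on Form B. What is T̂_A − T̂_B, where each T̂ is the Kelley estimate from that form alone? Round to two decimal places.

3.23

T̂_A = 0.568(224.0) + 0.432(486.9) = 337.5728
T̂_B = 0.670(242.5) + 0.330(520.8) = 334.3390
T̂_A − T̂_B = 3.2338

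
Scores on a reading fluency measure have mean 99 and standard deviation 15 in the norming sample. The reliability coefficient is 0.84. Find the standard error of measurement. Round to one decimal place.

SEM = SD · √(1 − ρ) = 15 × √0.16 = 15 × 0.4000 = 6.000

6.0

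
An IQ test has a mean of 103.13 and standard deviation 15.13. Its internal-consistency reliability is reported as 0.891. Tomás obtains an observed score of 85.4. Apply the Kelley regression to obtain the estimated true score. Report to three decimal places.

T̂ = ρX + (1 − ρ)μ
  = 0.891 × 85.4 + 0.109 × 103.13
  = 76.0914 + 11.24117
  = 87.3326
  ≈ 87.333

87.333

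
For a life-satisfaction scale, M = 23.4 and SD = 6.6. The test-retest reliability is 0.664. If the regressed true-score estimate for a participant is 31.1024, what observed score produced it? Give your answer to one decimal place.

35.0

T̂ = ρX + (1 − ρ)μ  ⇒  X = (T̂ − (1 − ρ)μ) / ρ
X = (31.1024 − 0.336 × 23.4) / 0.664 = (31.1024 − 7.8624) / 0.664 = 23.2400 / 0.664 = 35.000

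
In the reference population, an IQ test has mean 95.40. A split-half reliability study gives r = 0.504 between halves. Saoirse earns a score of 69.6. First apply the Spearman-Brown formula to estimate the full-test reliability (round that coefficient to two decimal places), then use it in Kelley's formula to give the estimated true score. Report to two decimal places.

78.11

Spearman-Brown: ρ = 2r/(1 + r) = 2(0.504)/(1 + 0.504) = 1.0080/1.504 = 0.6702 → 0.67
T̂ = ρX + (1 − ρ)μ
  = 0.67 × 69.6 + 0.33 × 95.40
  = 46.632 + 31.4820
  = 78.114
  ≈ 78.11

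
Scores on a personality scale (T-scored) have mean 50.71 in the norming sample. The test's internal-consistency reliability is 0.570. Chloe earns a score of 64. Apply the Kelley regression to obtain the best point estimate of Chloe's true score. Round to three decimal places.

Weight the observed score by reliability and the mean by (1 − reliability): T̂ = 0.570·64 + 0.430·50.71 = 36.480 + 21.80530 = 58.2853.

58.285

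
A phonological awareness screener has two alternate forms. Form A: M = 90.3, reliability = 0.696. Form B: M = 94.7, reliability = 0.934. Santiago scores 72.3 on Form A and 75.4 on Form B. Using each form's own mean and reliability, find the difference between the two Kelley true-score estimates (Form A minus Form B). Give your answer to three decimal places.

T̂_A = 0.696(72.3) + 0.304(90.3) = 77.77200
T̂_B = 0.934(75.4) + 0.066(94.7) = 76.67380
T̂_A − T̂_B = 1.09820

1.098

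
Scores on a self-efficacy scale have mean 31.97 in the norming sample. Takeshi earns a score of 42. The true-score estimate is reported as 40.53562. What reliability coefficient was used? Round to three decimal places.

0.854

T̂ = ρX + (1 − ρ)μ  ⇒  T̂ − μ = ρ(X − μ)
ρ = (T̂ − μ)/(X − μ) = (40.53562 − 31.97) / (42 − 31.97) = 8.56562 / 10.03 = 0.85400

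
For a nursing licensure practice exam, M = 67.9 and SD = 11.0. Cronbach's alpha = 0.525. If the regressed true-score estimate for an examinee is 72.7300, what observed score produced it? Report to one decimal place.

77.1

T̂ = ρX + (1 − ρ)μ  ⇒  X = (T̂ − (1 − ρ)μ) / ρ
X = (72.7300 − 0.475 × 67.9) / 0.525 = (72.7300 − 32.2525) / 0.525 = 40.4775 / 0.525 = 77.100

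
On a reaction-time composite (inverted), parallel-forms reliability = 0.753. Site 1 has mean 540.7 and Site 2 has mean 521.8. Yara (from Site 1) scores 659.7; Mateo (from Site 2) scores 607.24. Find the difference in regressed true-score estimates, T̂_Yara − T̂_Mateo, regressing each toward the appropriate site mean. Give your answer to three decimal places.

44.171

T̂_Yara = 0.753(659.7) + 0.247(540.7) = 630.30700
T̂_Mateo = 0.753(607.24) + 0.247(521.8) = 586.13632
Difference = 630.30700 − 586.13632 = 44.17068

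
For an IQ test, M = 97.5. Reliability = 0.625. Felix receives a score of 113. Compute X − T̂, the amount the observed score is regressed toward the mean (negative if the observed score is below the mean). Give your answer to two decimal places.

5.81

Kelley's formula gives T̂ = 0.625·113 + 0.375·97.5 = 70.625 + 36.5625 = 107.1875.
X − T̂ = 113 − 107.188 = 5.812 → 5.81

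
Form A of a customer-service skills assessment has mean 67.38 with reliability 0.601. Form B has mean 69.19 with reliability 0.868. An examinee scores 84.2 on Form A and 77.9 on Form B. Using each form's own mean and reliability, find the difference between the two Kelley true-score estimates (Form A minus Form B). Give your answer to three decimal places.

T̂_A = 0.601(84.2) + 0.399(67.38) = 77.48882
T̂_B = 0.868(77.9) + 0.132(69.19) = 76.75028
T̂_A − T̂_B = 0.73854

0.739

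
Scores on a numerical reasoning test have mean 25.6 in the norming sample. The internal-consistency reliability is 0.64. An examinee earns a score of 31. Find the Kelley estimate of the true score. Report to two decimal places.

29.06

T̂ = ρX + (1 − ρ)μ
  = 0.64 × 31 + 0.36 × 25.6
  = 19.84 + 9.216
  = 29.056
  ≈ 29.06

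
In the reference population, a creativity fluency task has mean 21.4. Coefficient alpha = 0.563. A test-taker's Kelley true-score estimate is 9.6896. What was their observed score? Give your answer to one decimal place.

0.6

T̂ = ρX + (1 − ρ)μ  ⇒  X = (T̂ − (1 − ρ)μ) / ρ
X = (9.6896 − 0.437 × 21.4) / 0.563 = (9.6896 − 9.3518) / 0.563 = 0.3378 / 0.563 = 0.600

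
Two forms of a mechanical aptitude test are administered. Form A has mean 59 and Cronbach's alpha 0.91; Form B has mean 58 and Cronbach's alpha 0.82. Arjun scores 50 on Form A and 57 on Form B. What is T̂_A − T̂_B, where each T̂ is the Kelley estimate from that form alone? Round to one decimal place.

-6.4

T̂_A = 0.91(50) + 0.09(59) = 50.810
T̂_B = 0.82(57) + 0.18(58) = 57.180
T̂_A − T̂_B = -6.370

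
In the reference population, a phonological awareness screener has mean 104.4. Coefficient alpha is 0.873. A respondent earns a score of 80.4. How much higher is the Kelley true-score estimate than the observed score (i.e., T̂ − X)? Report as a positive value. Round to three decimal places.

Regress the observed score toward the mean by the unreliability: T̂ = 0.873·80.4 + 0.127·104.4 = 70.1892 + 13.2588 = 83.44800.
T̂ − X = 83.4480 − 80.4 = 3.0480 → 3.048

3.048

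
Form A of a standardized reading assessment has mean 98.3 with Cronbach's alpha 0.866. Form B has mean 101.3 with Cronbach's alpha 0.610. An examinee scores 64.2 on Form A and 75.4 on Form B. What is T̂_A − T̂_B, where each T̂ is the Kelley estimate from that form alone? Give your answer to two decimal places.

-16.73

T̂_A = 0.866(64.2) + 0.134(98.3) = 68.7694
T̂_B = 0.610(75.4) + 0.390(101.3) = 85.5010
T̂_A − T̂_B = -16.7316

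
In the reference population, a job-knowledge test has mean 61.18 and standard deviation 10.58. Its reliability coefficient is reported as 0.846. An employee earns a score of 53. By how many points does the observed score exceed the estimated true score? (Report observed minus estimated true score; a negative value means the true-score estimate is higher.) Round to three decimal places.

-1.260

T̂ = 0.846(53) + 0.154(61.18) = 44.838 + 9.42172 = 54.25972 → 54.2597
X − T̂ = 53 − 54.2597 = -1.2597 → -1.260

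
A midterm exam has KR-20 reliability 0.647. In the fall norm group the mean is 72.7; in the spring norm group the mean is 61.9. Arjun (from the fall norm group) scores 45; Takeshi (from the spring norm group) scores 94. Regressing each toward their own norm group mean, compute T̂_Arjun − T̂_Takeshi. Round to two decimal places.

-27.89

T̂_Arjun = 0.647(45) + 0.353(72.7) = 54.7781
T̂_Takeshi = 0.647(94) + 0.353(61.9) = 82.6687
Difference = 54.7781 − 82.6687 = -27.8906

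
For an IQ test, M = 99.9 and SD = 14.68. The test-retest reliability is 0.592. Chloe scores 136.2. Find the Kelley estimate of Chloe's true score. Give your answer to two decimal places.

Weight the observed score by reliability and the mean by (1 − reliability): T̂ = 0.592·136.2 + 0.408·99.9 = 80.6304 + 40.7592 = 121.390.

121.39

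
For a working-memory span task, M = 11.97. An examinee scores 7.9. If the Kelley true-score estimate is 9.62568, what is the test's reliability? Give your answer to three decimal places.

0.576

T̂ = ρX + (1 − ρ)μ  ⇒  T̂ − μ = ρ(X − μ)
ρ = (T̂ − μ)/(X − μ) = (9.62568 − 11.97) / (7.9 − 11.97) = -2.34432 / -4.07 = 0.57600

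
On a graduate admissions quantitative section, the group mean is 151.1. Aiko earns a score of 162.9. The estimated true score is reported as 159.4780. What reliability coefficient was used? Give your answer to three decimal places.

T̂ = ρX + (1 − ρ)μ  ⇒  T̂ − μ = ρ(X − μ)
ρ = (T̂ − μ)/(X − μ) = (159.4780 − 151.1) / (162.9 − 151.1) = 8.3780 / 11.8 = 0.71000

0.710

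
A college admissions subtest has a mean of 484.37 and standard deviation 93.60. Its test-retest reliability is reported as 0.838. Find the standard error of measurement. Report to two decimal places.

37.67

SEM = SD · √(1 − ρ) = 93.60 × √0.162 = 93.60 × 0.4025 = 37.673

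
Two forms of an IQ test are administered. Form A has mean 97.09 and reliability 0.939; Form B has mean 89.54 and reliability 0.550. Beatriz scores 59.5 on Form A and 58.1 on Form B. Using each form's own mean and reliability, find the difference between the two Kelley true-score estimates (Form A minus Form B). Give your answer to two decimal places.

T̂_A = 0.939(59.5) + 0.061(97.09) = 61.7930
T̂_B = 0.550(58.1) + 0.450(89.54) = 72.2480
T̂_A − T̂_B = -10.4550

-10.46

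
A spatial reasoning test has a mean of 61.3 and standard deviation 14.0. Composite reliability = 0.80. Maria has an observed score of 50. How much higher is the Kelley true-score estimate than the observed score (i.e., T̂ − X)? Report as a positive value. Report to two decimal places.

T̂ = 0.80(50) + 0.20(61.3) = 40.00 + 12.260 = 52.2600 → 52.260
T̂ − X = 52.260 − 50 = 2.260 → 2.26

2.26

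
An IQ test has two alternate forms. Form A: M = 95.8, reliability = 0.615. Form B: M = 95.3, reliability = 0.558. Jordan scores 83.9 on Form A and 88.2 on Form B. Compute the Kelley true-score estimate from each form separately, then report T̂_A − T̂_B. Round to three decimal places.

-2.857

T̂_A = 0.615(83.9) + 0.385(95.8) = 88.48150
T̂_B = 0.558(88.2) + 0.442(95.3) = 91.33820
T̂_A − T̂_B = -2.85670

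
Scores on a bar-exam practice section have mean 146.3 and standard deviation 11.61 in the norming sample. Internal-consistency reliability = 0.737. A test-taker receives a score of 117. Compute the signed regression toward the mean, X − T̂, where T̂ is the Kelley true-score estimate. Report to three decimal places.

T̂ = ρX + (1 − ρ)μ
  = 0.737 × 117 + 0.263 × 146.3
  = 86.229 + 38.4769
  = 124.70590
  ≈ 124.7059
X − T̂ = 117 − 124.7059 = -7.7059 → -7.706

-7.706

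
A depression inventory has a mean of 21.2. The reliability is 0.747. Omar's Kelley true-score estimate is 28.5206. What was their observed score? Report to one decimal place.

T̂ = ρX + (1 − ρ)μ  ⇒  X = (T̂ − (1 − ρ)μ) / ρ
X = (28.5206 − 0.253 × 21.2) / 0.747 = (28.5206 − 5.3636) / 0.747 = 23.1570 / 0.747 = 31.000

31.0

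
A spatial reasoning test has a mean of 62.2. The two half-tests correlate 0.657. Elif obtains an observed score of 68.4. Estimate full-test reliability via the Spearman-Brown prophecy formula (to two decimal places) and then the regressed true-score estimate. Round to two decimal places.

Spearman-Brown: ρ = 2r/(1 + r) = 2(0.657)/(1 + 0.657) = 1.3140/1.657 = 0.7930 → 0.79
Kelley's formula gives T̂ = 0.79·68.4 + 0.21·62.2 = 54.036 + 13.062 = 67.098.

67.10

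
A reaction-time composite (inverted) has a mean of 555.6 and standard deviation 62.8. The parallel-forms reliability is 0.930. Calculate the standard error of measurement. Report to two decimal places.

16.62

SEM = SD · √(1 − ρ) = 62.8 × √0.070 = 62.8 × 0.2646 = 16.615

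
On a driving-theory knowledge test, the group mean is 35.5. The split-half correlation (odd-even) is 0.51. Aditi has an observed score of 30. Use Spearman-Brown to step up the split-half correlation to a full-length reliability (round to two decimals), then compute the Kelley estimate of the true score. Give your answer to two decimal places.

31.76

Spearman-Brown: ρ = 2r/(1 + r) = 2(0.51)/(1 + 0.51) = 1.020/1.51 = 0.6755 → 0.68
Kelley's formula gives T̂ = 0.68·30 + 0.32·35.5 = 20.40 + 11.360 = 31.760.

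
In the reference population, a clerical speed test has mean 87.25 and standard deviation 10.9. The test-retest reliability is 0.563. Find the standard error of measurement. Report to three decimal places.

SEM = SD · √(1 − ρ) = 10.9 × √0.437 = 10.9 × 0.6611 = 7.2056

7.206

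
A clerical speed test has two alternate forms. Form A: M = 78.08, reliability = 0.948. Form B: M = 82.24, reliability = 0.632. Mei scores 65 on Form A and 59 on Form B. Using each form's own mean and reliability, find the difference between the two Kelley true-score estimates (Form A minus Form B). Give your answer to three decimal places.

T̂_A = 0.948(65) + 0.052(78.08) = 65.68016
T̂_B = 0.632(59) + 0.368(82.24) = 67.55232
T̂_A − T̂_B = -1.87216

-1.872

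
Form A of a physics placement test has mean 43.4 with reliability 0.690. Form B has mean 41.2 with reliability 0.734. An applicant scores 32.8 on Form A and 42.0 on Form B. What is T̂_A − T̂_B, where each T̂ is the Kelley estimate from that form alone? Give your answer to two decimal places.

-5.70

T̂_A = 0.690(32.8) + 0.310(43.4) = 36.0860
T̂_B = 0.734(42.0) + 0.266(41.2) = 41.7872
T̂_A − T̂_B = -5.7012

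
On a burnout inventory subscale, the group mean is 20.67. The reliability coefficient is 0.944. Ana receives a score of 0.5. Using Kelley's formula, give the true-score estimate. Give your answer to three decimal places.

1.630

T̂ = 0.944(0.5) + 0.056(20.67) = 0.4720 + 1.15752 = 1.6295 → 1.630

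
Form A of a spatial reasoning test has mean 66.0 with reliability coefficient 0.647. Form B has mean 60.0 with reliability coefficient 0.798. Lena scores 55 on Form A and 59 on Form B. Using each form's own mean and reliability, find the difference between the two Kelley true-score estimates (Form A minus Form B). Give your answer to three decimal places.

T̂_A = 0.647(55) + 0.353(66.0) = 58.88300
T̂_B = 0.798(59) + 0.202(60.0) = 59.20200
T̂_A − T̂_B = -0.31900

-0.319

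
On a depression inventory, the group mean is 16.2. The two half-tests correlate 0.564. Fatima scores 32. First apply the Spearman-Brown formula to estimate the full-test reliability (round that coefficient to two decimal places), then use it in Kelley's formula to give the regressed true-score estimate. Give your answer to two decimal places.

Spearman-Brown: ρ = 2r/(1 + r) = 2(0.564)/(1 + 0.564) = 1.1280/1.564 = 0.7212 → 0.72
T̂ = 0.72(32) + 0.28(16.2) = 23.04 + 4.536 = 27.576 → 27.58

27.58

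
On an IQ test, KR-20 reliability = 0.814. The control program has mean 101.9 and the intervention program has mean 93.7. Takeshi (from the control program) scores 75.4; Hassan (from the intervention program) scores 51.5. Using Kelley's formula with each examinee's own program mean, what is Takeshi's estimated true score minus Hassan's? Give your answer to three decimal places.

T̂_Takeshi = 0.814(75.4) + 0.186(101.9) = 80.32900
T̂_Hassan = 0.814(51.5) + 0.186(93.7) = 59.34920
Difference = 80.32900 − 59.34920 = 20.97980

20.980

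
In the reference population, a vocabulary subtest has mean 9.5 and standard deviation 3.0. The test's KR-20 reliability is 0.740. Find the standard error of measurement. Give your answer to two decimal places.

1.53

SEM = SD · √(1 − ρ) = 3.0 × √0.260 = 3.0 × 0.5099 = 1.530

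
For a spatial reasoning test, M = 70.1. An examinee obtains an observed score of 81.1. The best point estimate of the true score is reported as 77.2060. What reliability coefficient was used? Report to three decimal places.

T̂ = ρX + (1 − ρ)μ  ⇒  T̂ − μ = ρ(X − μ)
ρ = (T̂ − μ)/(X − μ) = (77.2060 − 70.1) / (81.1 − 70.1) = 7.1060 / 11.0 = 0.64600

0.646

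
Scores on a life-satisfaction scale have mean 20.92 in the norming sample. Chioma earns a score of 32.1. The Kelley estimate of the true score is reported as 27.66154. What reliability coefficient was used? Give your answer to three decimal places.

T̂ = ρX + (1 − ρ)μ  ⇒  T̂ − μ = ρ(X − μ)
ρ = (T̂ − μ)/(X − μ) = (27.66154 − 20.92) / (32.1 − 20.92) = 6.74154 / 11.18 = 0.60300

0.603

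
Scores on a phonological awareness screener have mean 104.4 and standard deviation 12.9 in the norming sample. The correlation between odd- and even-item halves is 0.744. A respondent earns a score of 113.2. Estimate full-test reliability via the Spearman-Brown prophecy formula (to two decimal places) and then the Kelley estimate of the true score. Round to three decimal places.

111.880

Spearman-Brown: ρ = 2r/(1 + r) = 2(0.744)/(1 + 0.744) = 1.4880/1.744 = 0.8532 → 0.85
Weight the observed score by reliability and the mean by (1 − reliability): T̂ = 0.85·113.2 + 0.15·104.4 = 96.220 + 15.660 = 111.8800.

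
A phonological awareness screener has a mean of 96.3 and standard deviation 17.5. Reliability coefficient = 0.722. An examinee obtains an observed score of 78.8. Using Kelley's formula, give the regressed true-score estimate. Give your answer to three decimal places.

83.665

T̂ = 0.722(78.8) + 0.278(96.3) = 56.8936 + 26.7714 = 83.6650 → 83.665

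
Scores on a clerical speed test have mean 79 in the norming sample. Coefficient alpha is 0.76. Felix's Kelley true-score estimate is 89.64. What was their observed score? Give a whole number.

T̂ = ρX + (1 − ρ)μ  ⇒  X = (T̂ − (1 − ρ)μ) / ρ
X = (89.64 − 0.24 × 79) / 0.76 = (89.64 − 18.96) / 0.76 = 70.68 / 0.76 = 93.00

93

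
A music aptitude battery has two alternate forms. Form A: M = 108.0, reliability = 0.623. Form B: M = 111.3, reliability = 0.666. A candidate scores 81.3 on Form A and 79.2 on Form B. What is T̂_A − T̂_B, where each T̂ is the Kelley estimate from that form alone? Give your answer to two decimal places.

T̂_A = 0.623(81.3) + 0.377(108.0) = 91.3659
T̂_B = 0.666(79.2) + 0.334(111.3) = 89.9214
T̂_A − T̂_B = 1.4445

1.44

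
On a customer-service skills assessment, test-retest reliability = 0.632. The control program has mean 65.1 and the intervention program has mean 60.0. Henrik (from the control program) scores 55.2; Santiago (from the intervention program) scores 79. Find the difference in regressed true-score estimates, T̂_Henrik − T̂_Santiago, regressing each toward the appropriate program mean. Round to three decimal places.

T̂_Henrik = 0.632(55.2) + 0.368(65.1) = 58.84320
T̂_Santiago = 0.632(79) + 0.368(60.0) = 72.00800
Difference = 58.84320 − 72.00800 = -13.16480

-13.165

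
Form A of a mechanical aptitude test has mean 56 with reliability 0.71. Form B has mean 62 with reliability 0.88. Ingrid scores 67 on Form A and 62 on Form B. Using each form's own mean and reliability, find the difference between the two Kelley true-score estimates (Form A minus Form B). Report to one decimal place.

1.8

T̂_A = 0.71(67) + 0.29(56) = 63.810
T̂_B = 0.88(62) + 0.12(62) = 62.000
T̂_A − T̂_B = 1.810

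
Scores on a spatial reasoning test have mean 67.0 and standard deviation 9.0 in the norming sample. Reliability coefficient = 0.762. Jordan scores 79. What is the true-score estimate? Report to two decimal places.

Kelley's formula gives T̂ = 0.762·79 + 0.238·67.0 = 60.198 + 15.9460 = 76.144.

76.14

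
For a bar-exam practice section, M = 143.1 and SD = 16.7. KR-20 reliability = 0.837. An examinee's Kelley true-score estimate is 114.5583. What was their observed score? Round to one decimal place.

109.0

T̂ = ρX + (1 − ρ)μ  ⇒  X = (T̂ − (1 − ρ)μ) / ρ
X = (114.5583 − 0.163 × 143.1) / 0.837 = (114.5583 − 23.3253) / 0.837 = 91.2330 / 0.837 = 109.000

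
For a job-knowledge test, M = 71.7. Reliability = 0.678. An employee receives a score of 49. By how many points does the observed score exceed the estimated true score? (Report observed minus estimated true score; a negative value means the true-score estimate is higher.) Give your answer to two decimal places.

-7.31

T̂ = ρX + (1 − ρ)μ
  = 0.678 × 49 + 0.322 × 71.7
  = 33.222 + 23.0874
  = 56.3094
  ≈ 56.309
X − T̂ = 49 − 56.309 = -7.309 → -7.31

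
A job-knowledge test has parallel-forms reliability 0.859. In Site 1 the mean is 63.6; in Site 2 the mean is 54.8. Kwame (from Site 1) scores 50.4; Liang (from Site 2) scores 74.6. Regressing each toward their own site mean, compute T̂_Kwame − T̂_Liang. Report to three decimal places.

-19.547

T̂_Kwame = 0.859(50.4) + 0.141(63.6) = 52.26120
T̂_Liang = 0.859(74.6) + 0.141(54.8) = 71.80820
Difference = 52.26120 − 71.80820 = -19.54700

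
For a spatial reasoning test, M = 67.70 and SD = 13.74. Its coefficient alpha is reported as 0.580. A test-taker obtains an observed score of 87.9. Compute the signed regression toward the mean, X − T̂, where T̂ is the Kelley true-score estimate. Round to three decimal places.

Regress the observed score toward the mean by the unreliability: T̂ = 0.580·87.9 + 0.420·67.70 = 50.9820 + 28.43400 = 79.41600.
X − T̂ = 87.9 − 79.4160 = 8.4840 → 8.484

8.484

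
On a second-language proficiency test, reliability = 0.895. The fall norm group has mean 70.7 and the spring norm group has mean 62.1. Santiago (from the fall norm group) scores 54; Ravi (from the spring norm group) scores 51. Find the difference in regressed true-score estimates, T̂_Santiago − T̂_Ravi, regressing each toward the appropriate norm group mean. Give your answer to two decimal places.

3.59

T̂_Santiago = 0.895(54) + 0.105(70.7) = 55.7535
T̂_Ravi = 0.895(51) + 0.105(62.1) = 52.1655
Difference = 55.7535 − 52.1655 = 3.5880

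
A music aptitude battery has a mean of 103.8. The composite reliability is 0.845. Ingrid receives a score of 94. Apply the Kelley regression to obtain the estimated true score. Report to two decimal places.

95.52

Weight the observed score by reliability and the mean by (1 − reliability): T̂ = 0.845·94 + 0.155·103.8 = 79.430 + 16.0890 = 95.519.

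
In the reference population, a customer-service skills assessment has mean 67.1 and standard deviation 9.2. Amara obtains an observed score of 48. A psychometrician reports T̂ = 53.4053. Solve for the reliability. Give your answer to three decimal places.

0.717

T̂ = ρX + (1 − ρ)μ  ⇒  T̂ − μ = ρ(X − μ)
ρ = (T̂ − μ)/(X − μ) = (53.4053 − 67.1) / (48 − 67.1) = -13.6947 / -19.1 = 0.71700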